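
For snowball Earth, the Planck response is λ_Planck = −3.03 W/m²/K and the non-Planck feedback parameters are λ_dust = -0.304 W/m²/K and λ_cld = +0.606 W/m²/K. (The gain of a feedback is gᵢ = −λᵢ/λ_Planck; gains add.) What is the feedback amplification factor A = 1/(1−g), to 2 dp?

1.11

Convert to gains: g_dust = -0.304/3.03 = -0.1003; g_cld = 0.606/3.03 = 0.2.
Total gain g = 0.0997.
A = 1/(1 − 0.0997) = 1.11.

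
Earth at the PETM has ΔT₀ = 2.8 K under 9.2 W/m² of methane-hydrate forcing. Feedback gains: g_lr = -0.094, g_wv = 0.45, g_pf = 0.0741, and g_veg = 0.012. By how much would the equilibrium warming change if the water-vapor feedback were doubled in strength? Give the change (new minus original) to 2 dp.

20.93 K

Original: g = 0.4421, ΔT = 2.8/(1−0.4421) = 5.0188 K.
With doubled water-vapor: g' = 0.8921, ΔT' = 2.8/(1−0.8921) = 25.9500 K.
Change = 25.9500 − 5.0188 = 20.93 K.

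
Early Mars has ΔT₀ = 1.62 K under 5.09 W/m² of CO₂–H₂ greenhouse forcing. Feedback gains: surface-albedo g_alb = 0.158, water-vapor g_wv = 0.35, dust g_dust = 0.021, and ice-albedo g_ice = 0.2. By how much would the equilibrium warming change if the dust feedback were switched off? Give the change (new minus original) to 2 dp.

Original: g = 0.729, ΔT = 1.62/(1−0.729) = 5.9779 K.
Without dust: g' = 0.708, ΔT' = 1.62/(1−0.708) = 5.5479 K.
Change = 5.5479 − 5.9779 = -0.43 K.

-0.43 K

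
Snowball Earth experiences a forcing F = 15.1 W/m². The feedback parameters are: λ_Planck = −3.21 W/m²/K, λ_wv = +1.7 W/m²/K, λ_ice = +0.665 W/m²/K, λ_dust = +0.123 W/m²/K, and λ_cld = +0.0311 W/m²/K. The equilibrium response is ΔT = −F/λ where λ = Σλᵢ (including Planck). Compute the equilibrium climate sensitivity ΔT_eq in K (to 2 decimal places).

Net feedback parameter λ = (−3.21) + (+1.7) + (+0.665) + (+0.123) + (+0.0311) = -0.6909 W/m²/K.
ΔT = −F/λ = −15.1/(-0.6909) = 21.86 K.

21.86 K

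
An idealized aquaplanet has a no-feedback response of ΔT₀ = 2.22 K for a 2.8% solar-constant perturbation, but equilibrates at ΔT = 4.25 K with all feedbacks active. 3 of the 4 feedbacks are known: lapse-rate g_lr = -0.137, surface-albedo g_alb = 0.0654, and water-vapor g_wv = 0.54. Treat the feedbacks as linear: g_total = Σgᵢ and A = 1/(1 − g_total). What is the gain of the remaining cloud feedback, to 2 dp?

0.01

Amplification A = ΔT/ΔT₀ = 4.25/2.22 = 1.914.
Total gain g = 1 − 1/A = 1 − 1/1.914 = 0.4775.
Known gains sum to -0.137 + 0.0654 + 0.54 = 0.4684.
g_cld = 0.4775 − 0.4684 = 0.01.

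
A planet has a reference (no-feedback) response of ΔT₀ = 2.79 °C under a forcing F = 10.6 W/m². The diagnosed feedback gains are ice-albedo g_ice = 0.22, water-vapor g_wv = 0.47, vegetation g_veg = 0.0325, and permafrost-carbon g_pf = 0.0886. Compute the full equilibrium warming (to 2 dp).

14.77 °C

Total gain g = 0.22 + 0.47 + 0.0325 + 0.0886 = 0.8111.
Amplification A = 1/(1 − 0.8111) = 5.294.
ΔT = 2.79 × 5.294 = 14.77 °C.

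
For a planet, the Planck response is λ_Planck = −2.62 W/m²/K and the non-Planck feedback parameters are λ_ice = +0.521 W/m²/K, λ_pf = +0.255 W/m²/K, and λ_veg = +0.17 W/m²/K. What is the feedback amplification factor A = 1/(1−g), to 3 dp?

Convert to gains: g_ice = 0.521/2.62 = 0.1989; g_pf = 0.255/2.62 = 0.09733; g_veg = 0.17/2.62 = 0.06489.
Total gain g = 0.36112.
A = 1/(1 − 0.36112) = 1.565.

1.565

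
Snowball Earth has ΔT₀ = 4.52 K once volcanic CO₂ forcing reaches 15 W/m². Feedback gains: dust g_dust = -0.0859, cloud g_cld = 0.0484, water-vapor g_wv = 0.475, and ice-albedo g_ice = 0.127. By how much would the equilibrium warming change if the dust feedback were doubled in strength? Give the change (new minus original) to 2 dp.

-1.71 K

Original: g = 0.5645, ΔT = 4.52/(1−0.5645) = 10.3789 K.
With doubled dust: g' = 0.4786, ΔT' = 4.52/(1−0.4786) = 8.6690 K.
Change = 8.6690 − 10.3789 = -1.71 K.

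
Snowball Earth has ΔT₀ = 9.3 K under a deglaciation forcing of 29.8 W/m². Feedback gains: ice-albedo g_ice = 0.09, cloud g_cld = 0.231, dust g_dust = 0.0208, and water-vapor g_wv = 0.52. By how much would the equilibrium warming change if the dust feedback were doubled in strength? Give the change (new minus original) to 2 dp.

11.92 K

Original: g = 0.8618, ΔT = 9.3/(1−0.8618) = 67.2938 K.
With doubled dust: g' = 0.8826, ΔT' = 9.3/(1−0.8826) = 79.2164 K.
Change = 79.2164 − 67.2938 = 11.92 K.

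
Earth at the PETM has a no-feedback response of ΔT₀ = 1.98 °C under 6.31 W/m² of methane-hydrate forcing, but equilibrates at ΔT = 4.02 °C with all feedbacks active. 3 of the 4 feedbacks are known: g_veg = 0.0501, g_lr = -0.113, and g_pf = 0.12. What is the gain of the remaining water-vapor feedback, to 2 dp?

Amplification A = ΔT/ΔT₀ = 4.02/1.98 = 2.03.
Total gain g = 1 − 1/A = 1 − 1/2.03 = 0.5074.
Known gains sum to 0.0501 − 0.113 + 0.12 = 0.0571.
g_wv = 0.5074 − 0.0571 = 0.45.

0.45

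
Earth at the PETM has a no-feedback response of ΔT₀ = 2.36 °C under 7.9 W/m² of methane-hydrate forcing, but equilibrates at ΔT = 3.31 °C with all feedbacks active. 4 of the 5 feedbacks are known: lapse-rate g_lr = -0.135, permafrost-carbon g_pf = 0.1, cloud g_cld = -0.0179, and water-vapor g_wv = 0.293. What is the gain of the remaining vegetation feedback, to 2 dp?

Amplification A = ΔT/ΔT₀ = 3.31/2.36 = 1.403.
Total gain g = 1 − 1/A = 1 − 1/1.403 = 0.2872.
Known gains sum to -0.135 + 0.1 − 0.0179 + 0.293 = 0.2401.
g_veg = 0.2872 − 0.2401 = 0.05.

0.05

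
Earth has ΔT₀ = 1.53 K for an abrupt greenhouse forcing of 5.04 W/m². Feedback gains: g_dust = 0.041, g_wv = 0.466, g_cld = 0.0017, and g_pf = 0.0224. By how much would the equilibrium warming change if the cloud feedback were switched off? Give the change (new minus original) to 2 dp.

-0.01 K

Original: g = 0.5311, ΔT = 1.53/(1−0.5311) = 3.2630 K.
Without cloud: g' = 0.5294, ΔT' = 1.53/(1−0.5294) = 3.2512 K.
Change = 3.2512 − 3.2630 = -0.01 K.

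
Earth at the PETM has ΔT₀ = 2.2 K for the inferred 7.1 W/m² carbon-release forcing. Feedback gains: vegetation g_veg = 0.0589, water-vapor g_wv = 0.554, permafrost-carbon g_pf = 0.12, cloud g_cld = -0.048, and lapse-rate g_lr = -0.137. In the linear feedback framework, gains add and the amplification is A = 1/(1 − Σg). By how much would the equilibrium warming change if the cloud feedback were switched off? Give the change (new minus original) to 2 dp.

0.58 K

Original: g = 0.5479, ΔT = 2.2/(1−0.5479) = 4.8662 K.
Without cloud: g' = 0.5959, ΔT' = 2.2/(1−0.5959) = 5.4442 K.
Change = 5.4442 − 4.8662 = 0.58 K.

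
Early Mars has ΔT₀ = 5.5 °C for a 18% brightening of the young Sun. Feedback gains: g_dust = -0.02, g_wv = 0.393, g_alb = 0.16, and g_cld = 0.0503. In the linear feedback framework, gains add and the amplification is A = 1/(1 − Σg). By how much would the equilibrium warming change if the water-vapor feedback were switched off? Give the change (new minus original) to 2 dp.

-6.41 °C

Original: g = 0.5833, ΔT = 5.5/(1−0.5833) = 13.1989 °C.
Without water-vapor: g' = 0.1903, ΔT' = 5.5/(1−0.1903) = 6.7926 °C.
Change = 6.7926 − 13.1989 = -6.41 °C.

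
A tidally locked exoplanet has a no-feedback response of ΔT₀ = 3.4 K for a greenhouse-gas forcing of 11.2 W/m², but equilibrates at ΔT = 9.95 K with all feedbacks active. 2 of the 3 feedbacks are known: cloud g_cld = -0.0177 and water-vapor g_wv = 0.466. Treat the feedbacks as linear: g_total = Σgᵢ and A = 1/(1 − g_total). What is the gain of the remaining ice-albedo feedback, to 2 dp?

Amplification A = ΔT/ΔT₀ = 9.95/3.4 = 2.926.
Total gain g = 1 − 1/A = 1 − 1/2.926 = 0.6582.
Known gains sum to -0.0177 + 0.466 = 0.4483.
g_ice = 0.6582 − 0.4483 = 0.21.

0.21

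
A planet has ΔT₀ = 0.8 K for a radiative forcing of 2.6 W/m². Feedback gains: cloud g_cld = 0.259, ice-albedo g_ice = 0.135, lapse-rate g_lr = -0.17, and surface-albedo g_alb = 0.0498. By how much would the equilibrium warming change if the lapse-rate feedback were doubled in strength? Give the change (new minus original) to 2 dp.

-0.21 K

Original: g = 0.2738, ΔT = 0.8/(1−0.2738) = 1.1016 K.
With doubled lapse-rate: g' = 0.1038, ΔT' = 0.8/(1−0.1038) = 0.8927 K.
Change = 0.8927 − 1.1016 = -0.21 K.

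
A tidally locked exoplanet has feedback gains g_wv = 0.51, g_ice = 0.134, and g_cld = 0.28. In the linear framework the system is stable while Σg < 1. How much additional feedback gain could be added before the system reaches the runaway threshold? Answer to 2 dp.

Current total gain = 0.51 + 0.134 + 0.28 = 0.924.
Margin to runaway = 1 − 0.924 = 0.08.

0.08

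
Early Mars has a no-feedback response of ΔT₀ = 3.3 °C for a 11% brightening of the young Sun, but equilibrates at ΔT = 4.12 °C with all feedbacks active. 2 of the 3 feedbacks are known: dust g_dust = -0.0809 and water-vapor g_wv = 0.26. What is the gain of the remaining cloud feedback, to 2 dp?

Amplification A = ΔT/ΔT₀ = 4.12/3.3 = 1.248.
Total gain g = 1 − 1/A = 1 − 1/1.248 = 0.1987.
Known gains sum to -0.0809 + 0.26 = 0.1791.
g_cld = 0.1987 − 0.1791 = 0.02.

0.02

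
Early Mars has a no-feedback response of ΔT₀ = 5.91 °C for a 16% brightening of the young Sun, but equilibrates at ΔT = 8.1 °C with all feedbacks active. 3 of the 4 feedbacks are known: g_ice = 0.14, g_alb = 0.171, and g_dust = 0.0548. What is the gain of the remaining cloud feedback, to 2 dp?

Amplification A = ΔT/ΔT₀ = 8.1/5.91 = 1.371.
Total gain g = 1 − 1/A = 1 − 1/1.371 = 0.2706.
Known gains sum to 0.14 + 0.171 + 0.0548 = 0.3658.
g_cld = 0.2706 − 0.3658 = -0.10.

-0.10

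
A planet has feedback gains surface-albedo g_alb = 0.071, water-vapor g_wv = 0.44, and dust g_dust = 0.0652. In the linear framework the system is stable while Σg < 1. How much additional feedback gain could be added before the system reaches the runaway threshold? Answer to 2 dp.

Current total gain = 0.071 + 0.44 + 0.0652 = 0.5762.
Margin to runaway = 1 − 0.5762 = 0.42.

0.42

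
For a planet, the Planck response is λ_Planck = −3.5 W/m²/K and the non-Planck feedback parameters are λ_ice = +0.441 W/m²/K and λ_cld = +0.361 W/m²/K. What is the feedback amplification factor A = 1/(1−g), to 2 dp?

1.30

Convert to gains: g_ice = 0.441/3.5 = 0.126; g_cld = 0.361/3.5 = 0.1031.
Total gain g = 0.2291.
A = 1/(1 − 0.2291) = 1.30.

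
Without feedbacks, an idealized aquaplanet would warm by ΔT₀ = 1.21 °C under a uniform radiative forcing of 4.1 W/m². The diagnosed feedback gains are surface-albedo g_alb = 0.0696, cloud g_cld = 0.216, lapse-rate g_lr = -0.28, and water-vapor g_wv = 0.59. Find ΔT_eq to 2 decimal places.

2.99 °C

Total gain g = 0.0696 + 0.216 − 0.28 + 0.59 = 0.5956.
Amplification A = 1/(1 − 0.5956) = 2.473.
ΔT = 1.21 × 2.473 = 2.99 °C.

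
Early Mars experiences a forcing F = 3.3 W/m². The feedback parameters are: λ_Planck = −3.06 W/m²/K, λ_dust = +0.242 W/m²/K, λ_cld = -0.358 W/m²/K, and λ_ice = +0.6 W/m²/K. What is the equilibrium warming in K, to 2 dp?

1.28 K

Net feedback parameter λ = (−3.06) + (+0.242) + (-0.358) + (+0.6) = -2.576 W/m²/K.
ΔT = −F/λ = −3.3/(-2.576) = 1.28 K.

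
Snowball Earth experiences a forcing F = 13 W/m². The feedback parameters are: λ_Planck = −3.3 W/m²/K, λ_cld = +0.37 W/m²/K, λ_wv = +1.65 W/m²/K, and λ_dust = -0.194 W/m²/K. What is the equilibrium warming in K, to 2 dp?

8.82 K

Net feedback parameter λ = (−3.3) + (+0.37) + (+1.65) + (-0.194) = -1.474 W/m²/K.
ΔT = −F/λ = −13/(-1.474) = 8.82 K.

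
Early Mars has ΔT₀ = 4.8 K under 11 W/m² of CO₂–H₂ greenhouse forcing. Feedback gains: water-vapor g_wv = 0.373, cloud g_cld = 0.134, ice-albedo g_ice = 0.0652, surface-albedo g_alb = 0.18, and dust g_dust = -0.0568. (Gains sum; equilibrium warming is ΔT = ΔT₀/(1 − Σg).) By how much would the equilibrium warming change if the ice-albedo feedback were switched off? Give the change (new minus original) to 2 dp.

Original: g = 0.6954, ΔT = 4.8/(1−0.6954) = 15.7584 K.
Without ice-albedo: g' = 0.6302, ΔT' = 4.8/(1−0.6302) = 12.9800 K.
Change = 12.9800 − 15.7584 = -2.78 K.

-2.78 K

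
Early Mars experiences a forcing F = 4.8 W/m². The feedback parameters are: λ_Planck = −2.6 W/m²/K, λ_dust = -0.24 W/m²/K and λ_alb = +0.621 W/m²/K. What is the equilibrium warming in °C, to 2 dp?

Net feedback parameter λ = (−2.6) + (-0.24) + (+0.621) = -2.219 W/m²/K.
ΔT = −F/λ = −4.8/(-2.219) = 2.16 °C.

2.16 °C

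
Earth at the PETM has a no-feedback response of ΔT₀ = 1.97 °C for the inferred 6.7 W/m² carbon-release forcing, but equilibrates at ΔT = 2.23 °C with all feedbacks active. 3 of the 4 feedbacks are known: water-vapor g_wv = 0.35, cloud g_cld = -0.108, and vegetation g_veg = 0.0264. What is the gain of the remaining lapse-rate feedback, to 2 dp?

Amplification A = ΔT/ΔT₀ = 2.23/1.97 = 1.132.
Total gain g = 1 − 1/A = 1 − 1/1.132 = 0.1166.
Known gains sum to 0.35 − 0.108 + 0.0264 = 0.2684.
g_lr = 0.1166 − 0.2684 = -0.15.

-0.15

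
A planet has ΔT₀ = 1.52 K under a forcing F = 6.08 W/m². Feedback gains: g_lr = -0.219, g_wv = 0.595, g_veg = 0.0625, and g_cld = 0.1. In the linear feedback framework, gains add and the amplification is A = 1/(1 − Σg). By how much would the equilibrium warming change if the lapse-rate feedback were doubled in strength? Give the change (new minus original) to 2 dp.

Original: g = 0.5385, ΔT = 1.52/(1−0.5385) = 3.2936 K.
With doubled lapse-rate: g' = 0.3195, ΔT' = 1.52/(1−0.3195) = 2.2337 K.
Change = 2.2337 − 3.2936 = -1.06 K.

-1.06 K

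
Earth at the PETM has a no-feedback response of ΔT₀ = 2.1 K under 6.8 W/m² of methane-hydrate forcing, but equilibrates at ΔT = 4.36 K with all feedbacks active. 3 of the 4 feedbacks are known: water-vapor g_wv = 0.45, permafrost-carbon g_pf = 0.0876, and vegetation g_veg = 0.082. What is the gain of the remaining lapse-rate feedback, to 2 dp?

Amplification A = ΔT/ΔT₀ = 4.36/2.1 = 2.076.
Total gain g = 1 − 1/A = 1 − 1/2.076 = 0.5183.
Known gains sum to 0.45 + 0.0876 + 0.082 = 0.6196.
g_lr = 0.5183 − 0.6196 = -0.10.

-0.10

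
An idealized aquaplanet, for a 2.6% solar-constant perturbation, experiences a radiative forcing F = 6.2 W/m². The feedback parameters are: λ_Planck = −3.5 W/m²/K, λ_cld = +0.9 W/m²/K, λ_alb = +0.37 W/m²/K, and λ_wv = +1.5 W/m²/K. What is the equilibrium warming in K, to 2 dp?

Net feedback parameter λ = (−3.5) + (+0.9) + (+0.37) + (+1.5) = -0.73 W/m²/K.
ΔT = −F/λ = −6.2/(-0.73) = 8.49 K.

8.49 K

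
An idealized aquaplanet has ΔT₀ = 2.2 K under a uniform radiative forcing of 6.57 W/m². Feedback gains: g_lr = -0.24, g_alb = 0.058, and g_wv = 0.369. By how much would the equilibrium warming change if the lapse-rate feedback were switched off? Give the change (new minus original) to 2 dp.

1.13 K

Original: g = 0.187, ΔT = 2.2/(1−0.187) = 2.7060 K.
Without lapse-rate: g' = 0.427, ΔT' = 2.2/(1−0.427) = 3.8394 K.
Change = 3.8394 − 2.7060 = 1.13 K.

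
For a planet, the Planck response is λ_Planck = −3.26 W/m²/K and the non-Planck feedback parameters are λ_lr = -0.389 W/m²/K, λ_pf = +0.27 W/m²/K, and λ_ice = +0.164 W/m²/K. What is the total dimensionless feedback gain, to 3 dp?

0.014

Convert to gains: g_lr = -0.389/3.26 = -0.1193; g_pf = 0.27/3.26 = 0.08282; g_ice = 0.164/3.26 = 0.05031.
Total gain g = 0.01383.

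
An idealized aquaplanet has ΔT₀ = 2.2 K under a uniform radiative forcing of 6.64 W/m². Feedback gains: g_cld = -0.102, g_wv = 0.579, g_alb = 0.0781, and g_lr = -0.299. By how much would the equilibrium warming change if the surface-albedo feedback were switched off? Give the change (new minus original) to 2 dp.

Original: g = 0.2561, ΔT = 2.2/(1−0.2561) = 2.9574 K.
Without surface-albedo: g' = 0.178, ΔT' = 2.2/(1−0.178) = 2.6764 K.
Change = 2.6764 − 2.9574 = -0.28 K.

-0.28 K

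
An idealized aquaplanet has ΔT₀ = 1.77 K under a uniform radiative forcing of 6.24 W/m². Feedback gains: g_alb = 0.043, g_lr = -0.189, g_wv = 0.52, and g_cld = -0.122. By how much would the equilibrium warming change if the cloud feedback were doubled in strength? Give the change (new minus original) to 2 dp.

Original: g = 0.252, ΔT = 1.77/(1−0.252) = 2.3663 K.
With doubled cloud: g' = 0.13, ΔT' = 1.77/(1−0.13) = 2.0345 K.
Change = 2.0345 − 2.3663 = -0.33 K.

-0.33 K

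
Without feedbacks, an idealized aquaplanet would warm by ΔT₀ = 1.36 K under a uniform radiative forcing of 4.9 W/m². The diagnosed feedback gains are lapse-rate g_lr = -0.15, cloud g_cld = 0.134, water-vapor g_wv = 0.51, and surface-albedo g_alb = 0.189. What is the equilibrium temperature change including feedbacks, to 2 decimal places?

4.29 K

Total gain g = -0.15 + 0.134 + 0.51 + 0.189 = 0.683.
Amplification A = 1/(1 − 0.683) = 3.155.
ΔT = 1.36 × 3.155 = 4.29 K.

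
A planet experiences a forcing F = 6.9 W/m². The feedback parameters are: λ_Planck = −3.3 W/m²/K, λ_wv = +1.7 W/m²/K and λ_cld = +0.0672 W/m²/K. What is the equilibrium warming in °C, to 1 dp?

Net feedback parameter λ = (−3.3) + (+1.7) + (+0.0672) = -1.5328 W/m²/K.
ΔT = −F/λ = −6.9/(-1.5328) = 4.5 °C.

4.5 °C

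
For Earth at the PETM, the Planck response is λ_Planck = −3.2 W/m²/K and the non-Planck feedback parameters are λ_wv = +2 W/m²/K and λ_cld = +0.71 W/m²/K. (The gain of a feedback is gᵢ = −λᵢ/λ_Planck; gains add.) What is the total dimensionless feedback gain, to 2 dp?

0.85

Convert to gains: g_wv = 2/3.2 = 0.625; g_cld = 0.71/3.2 = 0.2219.
Total gain g = 0.8469.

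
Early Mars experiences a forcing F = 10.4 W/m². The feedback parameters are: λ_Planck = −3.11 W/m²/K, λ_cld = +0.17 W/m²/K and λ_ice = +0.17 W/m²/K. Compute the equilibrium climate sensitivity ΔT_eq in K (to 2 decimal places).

3.75 K

Net feedback parameter λ = (−3.11) + (+0.17) + (+0.17) = -2.77 W/m²/K.
ΔT = −F/λ = −10.4/(-2.77) = 3.75 K.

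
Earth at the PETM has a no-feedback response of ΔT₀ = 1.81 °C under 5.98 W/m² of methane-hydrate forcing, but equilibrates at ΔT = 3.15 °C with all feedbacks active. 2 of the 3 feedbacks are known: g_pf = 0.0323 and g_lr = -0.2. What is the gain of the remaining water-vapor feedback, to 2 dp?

Amplification A = ΔT/ΔT₀ = 3.15/1.81 = 1.74.
Total gain g = 1 − 1/A = 1 − 1/1.74 = 0.4253.
Known gains sum to 0.0323 − 0.2 = -0.1677.
g_wv = 0.4253 + 0.1677 = 0.59.

0.59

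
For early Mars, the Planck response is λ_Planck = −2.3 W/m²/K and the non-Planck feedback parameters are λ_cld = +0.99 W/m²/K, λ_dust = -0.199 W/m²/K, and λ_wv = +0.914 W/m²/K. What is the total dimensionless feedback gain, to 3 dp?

Convert to gains: g_cld = 0.99/2.3 = 0.4304; g_dust = -0.199/2.3 = -0.08652; g_wv = 0.914/2.3 = 0.3974.
Total gain g = 0.74128.

0.741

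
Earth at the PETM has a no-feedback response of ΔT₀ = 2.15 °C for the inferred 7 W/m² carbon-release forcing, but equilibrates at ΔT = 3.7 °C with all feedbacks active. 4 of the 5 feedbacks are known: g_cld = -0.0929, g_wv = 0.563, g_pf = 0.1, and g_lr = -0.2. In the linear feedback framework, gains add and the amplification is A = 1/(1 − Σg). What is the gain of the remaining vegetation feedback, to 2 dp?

Amplification A = ΔT/ΔT₀ = 3.7/2.15 = 1.721.
Total gain g = 1 − 1/A = 1 − 1/1.721 = 0.4189.
Known gains sum to -0.0929 + 0.563 + 0.1 − 0.2 = 0.3701.
g_veg = 0.4189 − 0.3701 = 0.05.

0.05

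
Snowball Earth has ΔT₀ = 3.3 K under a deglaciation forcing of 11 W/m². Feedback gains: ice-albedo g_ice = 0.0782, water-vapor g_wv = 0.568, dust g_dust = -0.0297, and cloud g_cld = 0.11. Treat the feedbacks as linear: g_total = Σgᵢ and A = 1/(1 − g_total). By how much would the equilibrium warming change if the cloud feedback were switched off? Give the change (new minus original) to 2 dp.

-3.46 K

Original: g = 0.7265, ΔT = 3.3/(1−0.7265) = 12.0658 K.
Without cloud: g' = 0.6165, ΔT' = 3.3/(1−0.6165) = 8.6050 K.
Change = 8.6050 − 12.0658 = -3.46 K.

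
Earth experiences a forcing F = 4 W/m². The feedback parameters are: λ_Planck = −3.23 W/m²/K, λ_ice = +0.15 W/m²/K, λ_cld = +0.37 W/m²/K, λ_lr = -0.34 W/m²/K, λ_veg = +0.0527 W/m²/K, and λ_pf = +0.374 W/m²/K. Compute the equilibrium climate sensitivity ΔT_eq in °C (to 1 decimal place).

1.5 °C

Net feedback parameter λ = (−3.23) + (+0.15) + (+0.37) + (-0.34) + (+0.0527) + (+0.374) = -2.6233 W/m²/K.
ΔT = −F/λ = −4/(-2.6233) = 1.5 °C.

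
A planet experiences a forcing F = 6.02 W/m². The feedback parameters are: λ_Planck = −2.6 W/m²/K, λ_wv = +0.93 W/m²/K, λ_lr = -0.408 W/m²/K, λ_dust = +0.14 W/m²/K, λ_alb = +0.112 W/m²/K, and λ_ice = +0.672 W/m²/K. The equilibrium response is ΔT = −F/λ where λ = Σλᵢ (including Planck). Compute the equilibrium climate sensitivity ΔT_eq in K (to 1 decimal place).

5.2 K

Net feedback parameter λ = (−2.6) + (+0.93) + (-0.408) + (+0.14) + (+0.112) + (+0.672) = -1.154 W/m²/K.
ΔT = −F/λ = −6.02/(-1.154) = 5.2 K.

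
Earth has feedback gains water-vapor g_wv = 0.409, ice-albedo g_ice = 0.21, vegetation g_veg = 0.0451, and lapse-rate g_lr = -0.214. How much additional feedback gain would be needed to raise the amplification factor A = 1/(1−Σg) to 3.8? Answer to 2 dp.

0.29

Current total gain = 0.4501.
Target gain for A = 3.8: g* = 1 − 1/3.8 = 0.7368.
Additional gain needed = 0.7368 − 0.4501 = 0.29.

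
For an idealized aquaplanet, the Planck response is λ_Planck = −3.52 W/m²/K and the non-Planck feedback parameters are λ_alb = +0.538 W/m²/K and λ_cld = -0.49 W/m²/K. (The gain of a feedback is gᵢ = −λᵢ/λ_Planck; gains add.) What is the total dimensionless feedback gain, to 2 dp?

0.01

Convert to gains: g_alb = 0.538/3.52 = 0.1528; g_cld = -0.49/3.52 = -0.1392.
Total gain g = 0.0136.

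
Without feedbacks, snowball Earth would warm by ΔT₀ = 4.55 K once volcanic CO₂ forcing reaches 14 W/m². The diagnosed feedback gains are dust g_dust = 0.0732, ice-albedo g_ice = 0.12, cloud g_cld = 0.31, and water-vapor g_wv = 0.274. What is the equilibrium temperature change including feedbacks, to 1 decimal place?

20.4 K

Total gain g = 0.0732 + 0.12 + 0.31 + 0.274 = 0.7772.
Amplification A = 1/(1 − 0.7772) = 4.488.
ΔT = 4.55 × 4.488 = 20.4 K.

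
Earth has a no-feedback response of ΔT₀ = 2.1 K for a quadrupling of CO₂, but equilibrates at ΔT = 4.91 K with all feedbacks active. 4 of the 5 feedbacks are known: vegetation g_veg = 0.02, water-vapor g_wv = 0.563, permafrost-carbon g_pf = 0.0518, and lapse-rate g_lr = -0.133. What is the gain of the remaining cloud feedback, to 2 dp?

0.07

Amplification A = ΔT/ΔT₀ = 4.91/2.1 = 2.338.
Total gain g = 1 − 1/A = 1 − 1/2.338 = 0.5723.
Known gains sum to 0.02 + 0.563 + 0.0518 − 0.133 = 0.5018.
g_cld = 0.5723 − 0.5018 = 0.07.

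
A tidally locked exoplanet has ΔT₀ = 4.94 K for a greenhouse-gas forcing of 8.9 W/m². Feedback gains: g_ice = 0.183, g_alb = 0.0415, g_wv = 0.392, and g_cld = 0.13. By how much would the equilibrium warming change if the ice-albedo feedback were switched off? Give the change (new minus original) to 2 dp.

Original: g = 0.7465, ΔT = 4.94/(1−0.7465) = 19.4872 K.
Without ice-albedo: g' = 0.5635, ΔT' = 4.94/(1−0.5635) = 11.3173 K.
Change = 11.3173 − 19.4872 = -8.17 K.

-8.17 K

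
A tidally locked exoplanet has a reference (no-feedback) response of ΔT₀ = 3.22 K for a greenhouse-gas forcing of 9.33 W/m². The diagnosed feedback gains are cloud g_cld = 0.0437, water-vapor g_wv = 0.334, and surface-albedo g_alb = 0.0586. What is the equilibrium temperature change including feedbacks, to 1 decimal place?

5.7 K

Total gain g = 0.0437 + 0.334 + 0.0586 = 0.4363.
Amplification A = 1/(1 − 0.4363) = 1.774.
ΔT = 3.22 × 1.774 = 5.7 K.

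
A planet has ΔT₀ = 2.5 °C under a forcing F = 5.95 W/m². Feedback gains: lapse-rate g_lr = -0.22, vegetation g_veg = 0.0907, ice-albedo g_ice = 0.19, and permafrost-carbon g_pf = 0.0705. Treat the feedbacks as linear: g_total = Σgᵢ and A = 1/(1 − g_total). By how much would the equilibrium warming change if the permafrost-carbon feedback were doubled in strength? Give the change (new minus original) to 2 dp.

Original: g = 0.1312, ΔT = 2.5/(1−0.1312) = 2.8775 °C.
With doubled permafrost-carbon: g' = 0.2017, ΔT' = 2.5/(1−0.2017) = 3.1317 °C.
Change = 3.1317 − 2.8775 = 0.25 °C.

0.25 °C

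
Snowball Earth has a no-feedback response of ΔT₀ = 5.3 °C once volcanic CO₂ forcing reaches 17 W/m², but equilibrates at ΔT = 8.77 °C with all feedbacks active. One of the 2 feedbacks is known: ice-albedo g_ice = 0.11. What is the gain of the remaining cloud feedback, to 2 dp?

0.29

Amplification A = ΔT/ΔT₀ = 8.77/5.3 = 1.655.
Total gain g = 1 − 1/A = 1 − 1/1.655 = 0.3958.
The known gain is 0.11.
g_cld = 0.3958 − 0.11 = 0.29.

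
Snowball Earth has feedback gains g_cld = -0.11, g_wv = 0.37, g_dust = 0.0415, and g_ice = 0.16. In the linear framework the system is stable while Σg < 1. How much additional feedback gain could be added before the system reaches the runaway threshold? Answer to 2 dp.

0.54

Current total gain = -0.11 + 0.37 + 0.0415 + 0.16 = 0.4615.
Margin to runaway = 1 − 0.4615 = 0.54.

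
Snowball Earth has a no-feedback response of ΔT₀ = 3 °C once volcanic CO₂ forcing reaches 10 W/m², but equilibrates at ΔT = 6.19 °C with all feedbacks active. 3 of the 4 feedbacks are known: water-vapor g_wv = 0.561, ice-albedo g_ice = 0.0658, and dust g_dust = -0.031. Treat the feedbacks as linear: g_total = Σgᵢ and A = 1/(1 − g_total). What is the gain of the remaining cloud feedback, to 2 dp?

-0.08

Amplification A = ΔT/ΔT₀ = 6.19/3 = 2.063.
Total gain g = 1 − 1/A = 1 − 1/2.063 = 0.5153.
Known gains sum to 0.561 + 0.0658 − 0.031 = 0.5958.
g_cld = 0.5153 − 0.5958 = -0.08.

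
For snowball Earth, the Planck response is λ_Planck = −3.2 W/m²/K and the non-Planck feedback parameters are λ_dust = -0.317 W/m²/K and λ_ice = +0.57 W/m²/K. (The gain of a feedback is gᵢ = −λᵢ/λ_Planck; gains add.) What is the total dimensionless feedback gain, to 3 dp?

0.079

Convert to gains: g_dust = -0.317/3.2 = -0.09906; g_ice = 0.57/3.2 = 0.1781.
Total gain g = 0.07904.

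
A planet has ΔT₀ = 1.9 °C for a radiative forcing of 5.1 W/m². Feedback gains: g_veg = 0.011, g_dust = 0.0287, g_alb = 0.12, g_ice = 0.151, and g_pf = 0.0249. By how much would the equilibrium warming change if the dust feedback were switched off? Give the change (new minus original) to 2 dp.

Original: g = 0.3356, ΔT = 1.9/(1−0.3356) = 2.8597 °C.
Without dust: g' = 0.3069, ΔT' = 1.9/(1−0.3069) = 2.7413 °C.
Change = 2.7413 − 2.8597 = -0.12 °C.

-0.12 °C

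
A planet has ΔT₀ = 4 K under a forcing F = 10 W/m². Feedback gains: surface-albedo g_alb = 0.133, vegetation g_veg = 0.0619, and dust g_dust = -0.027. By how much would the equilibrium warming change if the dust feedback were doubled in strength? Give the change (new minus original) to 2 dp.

Original: g = 0.1679, ΔT = 4/(1−0.1679) = 4.8071 K.
With doubled dust: g' = 0.1409, ΔT' = 4/(1−0.1409) = 4.6560 K.
Change = 4.6560 − 4.8071 = -0.15 K.

-0.15 K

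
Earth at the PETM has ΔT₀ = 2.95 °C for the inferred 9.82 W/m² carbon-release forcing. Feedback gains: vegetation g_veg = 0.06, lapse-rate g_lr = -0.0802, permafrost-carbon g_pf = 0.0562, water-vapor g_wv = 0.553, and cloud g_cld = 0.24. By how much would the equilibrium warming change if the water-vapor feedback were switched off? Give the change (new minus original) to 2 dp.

Original: g = 0.829, ΔT = 2.95/(1−0.829) = 17.2515 °C.
Without water-vapor: g' = 0.276, ΔT' = 2.95/(1−0.276) = 4.0746 °C.
Change = 4.0746 − 17.2515 = -13.18 °C.

-13.18 °C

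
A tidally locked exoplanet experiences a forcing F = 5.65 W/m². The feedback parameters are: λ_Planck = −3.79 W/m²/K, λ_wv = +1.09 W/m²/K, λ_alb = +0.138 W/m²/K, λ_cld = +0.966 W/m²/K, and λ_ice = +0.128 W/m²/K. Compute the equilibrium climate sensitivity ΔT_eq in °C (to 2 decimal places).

Net feedback parameter λ = (−3.79) + (+1.09) + (+0.138) + (+0.966) + (+0.128) = -1.468 W/m²/K.
ΔT = −F/λ = −5.65/(-1.468) = 3.85 °C.

3.85 °C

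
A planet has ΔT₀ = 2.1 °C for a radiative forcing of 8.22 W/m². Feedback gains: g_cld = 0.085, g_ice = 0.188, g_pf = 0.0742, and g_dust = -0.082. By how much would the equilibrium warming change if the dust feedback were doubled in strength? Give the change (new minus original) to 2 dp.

Original: g = 0.2652, ΔT = 2.1/(1−0.2652) = 2.8579 °C.
With doubled dust: g' = 0.1832, ΔT' = 2.1/(1−0.1832) = 2.5710 °C.
Change = 2.5710 − 2.8579 = -0.29 °C.

-0.29 °C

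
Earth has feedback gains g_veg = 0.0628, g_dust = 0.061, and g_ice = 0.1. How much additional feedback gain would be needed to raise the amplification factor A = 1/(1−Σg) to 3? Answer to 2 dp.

Current total gain = 0.2238.
Target gain for A = 3: g* = 1 − 1/3 = 0.6667.
Additional gain needed = 0.6667 − 0.2238 = 0.44.

0.44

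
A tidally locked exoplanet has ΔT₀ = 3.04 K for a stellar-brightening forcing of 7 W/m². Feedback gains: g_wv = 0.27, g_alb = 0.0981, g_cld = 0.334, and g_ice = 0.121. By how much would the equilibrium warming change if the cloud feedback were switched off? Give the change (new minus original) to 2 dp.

Original: g = 0.8231, ΔT = 3.04/(1−0.8231) = 17.1849 K.
Without cloud: g' = 0.4891, ΔT' = 3.04/(1−0.4891) = 5.9503 K.
Change = 5.9503 − 17.1849 = -11.23 K.

-11.23 K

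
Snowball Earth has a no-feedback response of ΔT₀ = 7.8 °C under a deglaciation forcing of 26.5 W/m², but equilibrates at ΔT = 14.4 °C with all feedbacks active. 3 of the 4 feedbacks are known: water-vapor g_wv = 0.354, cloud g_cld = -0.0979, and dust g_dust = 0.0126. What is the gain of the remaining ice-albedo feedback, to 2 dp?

0.19

Amplification A = ΔT/ΔT₀ = 14.4/7.8 = 1.846.
Total gain g = 1 − 1/A = 1 − 1/1.846 = 0.4583.
Known gains sum to 0.354 − 0.0979 + 0.0126 = 0.2687.
g_ice = 0.4583 − 0.2687 = 0.19.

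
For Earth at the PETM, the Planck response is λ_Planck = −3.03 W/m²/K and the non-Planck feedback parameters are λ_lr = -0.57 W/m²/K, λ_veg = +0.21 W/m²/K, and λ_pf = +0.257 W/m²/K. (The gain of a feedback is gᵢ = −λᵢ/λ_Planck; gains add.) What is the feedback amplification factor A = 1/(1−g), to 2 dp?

Convert to gains: g_lr = -0.57/3.03 = -0.1881; g_veg = 0.21/3.03 = 0.06931; g_pf = 0.257/3.03 = 0.08482.
Total gain g = -0.03397.
A = 1/(1 + 0.03397) = 0.97.

0.97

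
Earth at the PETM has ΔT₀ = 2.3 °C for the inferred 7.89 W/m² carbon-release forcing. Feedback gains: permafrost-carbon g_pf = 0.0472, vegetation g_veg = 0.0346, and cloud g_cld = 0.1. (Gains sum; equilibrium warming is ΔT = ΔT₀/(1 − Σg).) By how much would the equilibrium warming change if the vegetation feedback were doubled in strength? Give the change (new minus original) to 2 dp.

Original: g = 0.1818, ΔT = 2.3/(1−0.1818) = 2.8110 °C.
With doubled vegetation: g' = 0.2164, ΔT' = 2.3/(1−0.2164) = 2.9352 °C.
Change = 2.9352 − 2.8110 = 0.12 °C.

0.12 °C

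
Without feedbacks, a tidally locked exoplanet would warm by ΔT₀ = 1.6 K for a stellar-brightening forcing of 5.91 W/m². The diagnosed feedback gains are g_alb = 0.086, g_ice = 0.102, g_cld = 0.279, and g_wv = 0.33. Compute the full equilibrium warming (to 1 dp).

Total gain g = 0.086 + 0.102 + 0.279 + 0.33 = 0.797.
Amplification A = 1/(1 − 0.797) = 4.926.
ΔT = 1.6 × 4.926 = 7.9 K.

7.9 K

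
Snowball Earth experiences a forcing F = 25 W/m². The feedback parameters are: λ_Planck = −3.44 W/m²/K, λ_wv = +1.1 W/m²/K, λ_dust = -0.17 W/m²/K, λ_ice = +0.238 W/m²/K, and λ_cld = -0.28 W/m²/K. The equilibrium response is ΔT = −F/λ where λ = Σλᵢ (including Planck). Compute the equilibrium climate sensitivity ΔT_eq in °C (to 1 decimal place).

9.8 °C

Net feedback parameter λ = (−3.44) + (+1.1) + (-0.17) + (+0.238) + (-0.28) = -2.552 W/m²/K.
ΔT = −F/λ = −25/(-2.552) = 9.8 °C.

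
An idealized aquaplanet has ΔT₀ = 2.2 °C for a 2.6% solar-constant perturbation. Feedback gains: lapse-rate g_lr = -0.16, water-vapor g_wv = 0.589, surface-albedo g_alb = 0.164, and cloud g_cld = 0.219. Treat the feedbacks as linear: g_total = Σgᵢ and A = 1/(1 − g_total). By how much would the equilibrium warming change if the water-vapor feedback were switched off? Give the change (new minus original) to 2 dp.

Original: g = 0.812, ΔT = 2.2/(1−0.812) = 11.7021 °C.
Without water-vapor: g' = 0.223, ΔT' = 2.2/(1−0.223) = 2.8314 °C.
Change = 2.8314 − 11.7021 = -8.87 °C.

-8.87 °C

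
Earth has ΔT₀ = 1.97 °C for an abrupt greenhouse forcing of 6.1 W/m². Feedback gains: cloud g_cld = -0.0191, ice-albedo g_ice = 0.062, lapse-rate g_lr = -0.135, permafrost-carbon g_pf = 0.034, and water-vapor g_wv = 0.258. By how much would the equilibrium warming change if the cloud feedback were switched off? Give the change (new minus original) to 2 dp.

Original: g = 0.1999, ΔT = 1.97/(1−0.1999) = 2.4622 °C.
Without cloud: g' = 0.219, ΔT' = 1.97/(1−0.219) = 2.5224 °C.
Change = 2.5224 − 2.4622 = 0.06 °C.

0.06 °C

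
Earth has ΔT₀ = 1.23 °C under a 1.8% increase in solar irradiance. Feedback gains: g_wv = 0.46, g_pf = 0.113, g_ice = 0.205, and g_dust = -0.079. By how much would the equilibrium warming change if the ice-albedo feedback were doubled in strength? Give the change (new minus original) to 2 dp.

Original: g = 0.699, ΔT = 1.23/(1−0.699) = 4.0864 °C.
With doubled ice-albedo: g' = 0.904, ΔT' = 1.23/(1−0.904) = 12.8125 °C.
Change = 12.8125 − 4.0864 = 8.73 °C.

8.73 °C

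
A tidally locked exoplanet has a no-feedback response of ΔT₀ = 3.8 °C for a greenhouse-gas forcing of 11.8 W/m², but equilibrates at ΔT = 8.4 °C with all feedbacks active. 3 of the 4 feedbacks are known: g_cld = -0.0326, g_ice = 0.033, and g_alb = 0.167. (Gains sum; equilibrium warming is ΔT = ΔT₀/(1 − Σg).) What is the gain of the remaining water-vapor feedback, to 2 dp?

Amplification A = ΔT/ΔT₀ = 8.4/3.8 = 2.211.
Total gain g = 1 − 1/A = 1 − 1/2.211 = 0.5477.
Known gains sum to -0.0326 + 0.033 + 0.167 = 0.1674.
g_wv = 0.5477 − 0.1674 = 0.38.

0.38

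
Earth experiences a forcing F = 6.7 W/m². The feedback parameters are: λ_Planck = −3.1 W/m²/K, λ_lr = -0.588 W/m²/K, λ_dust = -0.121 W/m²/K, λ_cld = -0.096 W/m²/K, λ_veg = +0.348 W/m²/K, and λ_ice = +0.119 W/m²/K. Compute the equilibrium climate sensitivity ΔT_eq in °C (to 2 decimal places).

1.95 °C

Net feedback parameter λ = (−3.1) + (-0.588) + (-0.121) + (-0.096) + (+0.348) + (+0.119) = -3.438 W/m²/K.
ΔT = −F/λ = −6.7/(-3.438) = 1.95 °C.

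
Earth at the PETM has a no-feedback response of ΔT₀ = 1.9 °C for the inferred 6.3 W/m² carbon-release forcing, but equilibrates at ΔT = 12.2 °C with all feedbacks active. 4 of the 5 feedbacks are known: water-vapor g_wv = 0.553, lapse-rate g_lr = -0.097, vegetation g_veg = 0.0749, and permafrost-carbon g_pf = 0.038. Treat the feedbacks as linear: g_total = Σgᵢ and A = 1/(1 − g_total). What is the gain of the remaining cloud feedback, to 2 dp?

0.28

Amplification A = ΔT/ΔT₀ = 12.2/1.9 = 6.421.
Total gain g = 1 − 1/A = 1 − 1/6.421 = 0.8443.
Known gains sum to 0.553 − 0.097 + 0.0749 + 0.038 = 0.5689.
g_cld = 0.8443 − 0.5689 = 0.28.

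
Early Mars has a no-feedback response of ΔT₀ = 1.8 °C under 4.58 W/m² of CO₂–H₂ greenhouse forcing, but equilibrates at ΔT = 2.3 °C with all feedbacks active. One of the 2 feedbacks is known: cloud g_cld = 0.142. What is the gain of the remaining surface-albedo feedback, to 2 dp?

0.08

Amplification A = ΔT/ΔT₀ = 2.3/1.8 = 1.278.
Total gain g = 1 − 1/A = 1 − 1/1.278 = 0.2175.
The known gain is 0.142.
g_alb = 0.2175 − 0.142 = 0.08.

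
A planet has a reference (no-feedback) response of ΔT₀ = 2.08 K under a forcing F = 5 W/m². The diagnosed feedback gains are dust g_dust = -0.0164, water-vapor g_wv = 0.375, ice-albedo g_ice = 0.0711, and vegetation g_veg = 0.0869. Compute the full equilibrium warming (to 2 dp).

4.30 K

Total gain g = -0.0164 + 0.375 + 0.0711 + 0.0869 = 0.5166.
Amplification A = 1/(1 − 0.5166) = 2.069.
ΔT = 2.08 × 2.069 = 4.30 K.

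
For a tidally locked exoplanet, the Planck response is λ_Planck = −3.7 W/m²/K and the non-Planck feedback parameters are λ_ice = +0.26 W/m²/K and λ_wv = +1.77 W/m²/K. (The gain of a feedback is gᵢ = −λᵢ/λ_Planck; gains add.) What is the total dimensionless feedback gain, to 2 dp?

Convert to gains: g_ice = 0.26/3.7 = 0.07027; g_wv = 1.77/3.7 = 0.4784.
Total gain g = 0.54867.

0.55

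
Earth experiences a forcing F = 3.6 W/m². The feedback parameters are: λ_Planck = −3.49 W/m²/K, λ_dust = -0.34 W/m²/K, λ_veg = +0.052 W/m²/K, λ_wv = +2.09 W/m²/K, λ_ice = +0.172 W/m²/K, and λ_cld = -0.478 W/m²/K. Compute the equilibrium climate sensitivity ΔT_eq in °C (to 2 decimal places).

1.81 °C

Net feedback parameter λ = (−3.49) + (-0.34) + (+0.052) + (+2.09) + (+0.172) + (-0.478) = -1.994 W/m²/K.
ΔT = −F/λ = −3.6/(-1.994) = 1.81 °C.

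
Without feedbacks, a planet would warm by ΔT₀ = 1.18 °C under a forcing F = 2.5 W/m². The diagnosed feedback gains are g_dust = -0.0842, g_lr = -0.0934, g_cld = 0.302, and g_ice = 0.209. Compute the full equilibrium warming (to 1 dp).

1.8 °C

Total gain g = -0.0842 − 0.0934 + 0.302 + 0.209 = 0.3334.
Amplification A = 1/(1 − 0.3334) = 1.5.
ΔT = 1.18 × 1.5 = 1.8 °C.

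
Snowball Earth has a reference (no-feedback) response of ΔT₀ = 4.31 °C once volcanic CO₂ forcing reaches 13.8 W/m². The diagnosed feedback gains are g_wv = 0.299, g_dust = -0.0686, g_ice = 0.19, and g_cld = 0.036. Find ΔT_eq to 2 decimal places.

Total gain g = 0.299 − 0.0686 + 0.19 + 0.036 = 0.4564.
Amplification A = 1/(1 − 0.4564) = 1.84.
ΔT = 4.31 × 1.84 = 7.93 °C.

7.93 °C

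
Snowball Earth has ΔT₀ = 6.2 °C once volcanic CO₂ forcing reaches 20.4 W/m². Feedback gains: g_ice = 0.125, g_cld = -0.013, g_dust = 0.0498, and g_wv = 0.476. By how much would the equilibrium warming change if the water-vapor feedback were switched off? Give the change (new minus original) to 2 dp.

-9.72 °C

Original: g = 0.6378, ΔT = 6.2/(1−0.6378) = 17.1176 °C.
Without water-vapor: g' = 0.1618, ΔT' = 6.2/(1−0.1618) = 7.3968 °C.
Change = 7.3968 − 17.1176 = -9.72 °C.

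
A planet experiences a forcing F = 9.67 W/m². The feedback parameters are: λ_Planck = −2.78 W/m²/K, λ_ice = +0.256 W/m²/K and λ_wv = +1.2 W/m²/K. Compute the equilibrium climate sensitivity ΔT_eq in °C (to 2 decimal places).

7.30 °C

Net feedback parameter λ = (−2.78) + (+0.256) + (+1.2) = -1.324 W/m²/K.
ΔT = −F/λ = −9.67/(-1.324) = 7.30 °C.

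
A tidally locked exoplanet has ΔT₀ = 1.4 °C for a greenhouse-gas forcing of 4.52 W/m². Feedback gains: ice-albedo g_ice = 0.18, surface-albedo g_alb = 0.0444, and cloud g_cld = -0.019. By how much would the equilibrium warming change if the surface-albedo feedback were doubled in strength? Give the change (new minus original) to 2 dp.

Original: g = 0.2054, ΔT = 1.4/(1−0.2054) = 1.7619 °C.
With doubled surface-albedo: g' = 0.2498, ΔT' = 1.4/(1−0.2498) = 1.8662 °C.
Change = 1.8662 − 1.7619 = 0.10 °C.

0.10 °C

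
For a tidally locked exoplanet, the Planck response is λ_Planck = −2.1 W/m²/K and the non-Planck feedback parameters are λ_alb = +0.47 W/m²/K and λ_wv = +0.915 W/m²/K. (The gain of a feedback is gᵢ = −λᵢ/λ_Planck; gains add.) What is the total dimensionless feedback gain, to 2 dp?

Convert to gains: g_alb = 0.47/2.1 = 0.2238; g_wv = 0.915/2.1 = 0.4357.
Total gain g = 0.6595.

0.66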